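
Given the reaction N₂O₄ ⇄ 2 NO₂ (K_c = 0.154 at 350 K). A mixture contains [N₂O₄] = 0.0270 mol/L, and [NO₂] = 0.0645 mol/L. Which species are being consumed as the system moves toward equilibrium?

none (at equilibrium)

Q_c = [NO₂]² / [N₂O₄] = (0.0645)² / (0.0270) = 0.154
Q_c = 0.154 = K_c; the system is at equilibrium.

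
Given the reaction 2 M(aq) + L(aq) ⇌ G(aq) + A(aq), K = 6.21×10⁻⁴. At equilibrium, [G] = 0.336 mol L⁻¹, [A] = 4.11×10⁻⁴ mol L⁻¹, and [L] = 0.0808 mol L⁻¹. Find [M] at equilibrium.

[M] = 1.66 mol L⁻¹

At equilibrium, K = [G]·[A] / ([M]²·[L]) = 6.21×10⁻⁴.
(0.336)·(4.11×10⁻⁴) / (([M])²·(0.0808)) = 6.21×10⁻⁴
[M]² = 2.75 ⇒ [M] = 1.66 mol L⁻¹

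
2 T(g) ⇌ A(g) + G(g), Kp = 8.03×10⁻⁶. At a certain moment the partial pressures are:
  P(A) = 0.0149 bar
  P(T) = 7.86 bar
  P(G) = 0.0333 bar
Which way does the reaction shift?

neither direction; the system is at equilibrium

Qp = P(A)·P(G) / P(T)² = (0.0149)·(0.0333) / (7.86)² = 8.03×10⁻⁶
Qp = 8.03×10⁻⁶ = Kp, so the system is already at equilibrium.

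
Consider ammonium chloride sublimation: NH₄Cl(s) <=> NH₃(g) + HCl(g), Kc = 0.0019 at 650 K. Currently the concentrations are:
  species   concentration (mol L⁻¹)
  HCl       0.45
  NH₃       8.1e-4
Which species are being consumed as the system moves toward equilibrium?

(NH₄Cl is a pure solid — omitted from Qc.)
Qc = [NH₃]·[HCl] = (8.1e-4)·(0.45) = 3.6e-4
Qc = 3.6e-4 < Kc = 0.0019: net forward reaction.

NH₄Cl (reactants)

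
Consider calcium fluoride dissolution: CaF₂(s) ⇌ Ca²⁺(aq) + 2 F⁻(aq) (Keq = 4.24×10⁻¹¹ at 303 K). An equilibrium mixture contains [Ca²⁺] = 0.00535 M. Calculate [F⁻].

[F⁻] = 8.90×10⁻⁵ M

(CaF₂ is a pure solid — omitted from Keq.)
At equilibrium, Keq = [Ca²⁺]·[F⁻]² = 4.24×10⁻¹¹.
(0.00535)·([F⁻])² = 4.24×10⁻¹¹
[F⁻]² = 7.93×10⁻⁹ ⇒ [F⁻] = 8.90×10⁻⁵ M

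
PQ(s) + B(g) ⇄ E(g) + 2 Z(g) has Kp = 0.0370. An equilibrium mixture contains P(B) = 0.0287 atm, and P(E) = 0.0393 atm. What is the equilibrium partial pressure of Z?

P(Z) = 0.164 atm

(PQ is a pure solid — omitted from Kp.)
At equilibrium, Kp = P(E)·P(Z)² / P(B) = 0.0370.
(0.0393)·(P(Z))² / (0.0287) = 0.0370
P(Z)² = 0.0270 ⇒ P(Z) = 0.164 atm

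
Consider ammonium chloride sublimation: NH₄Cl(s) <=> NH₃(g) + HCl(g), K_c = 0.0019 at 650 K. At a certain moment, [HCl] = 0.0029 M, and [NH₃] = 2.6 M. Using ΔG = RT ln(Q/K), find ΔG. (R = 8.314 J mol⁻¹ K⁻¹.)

(NH₄Cl is a pure solid — omitted from Q_c.)
Q_c = [NH₃]·[HCl] = (2.6)·(0.0029) = 0.00754
ΔG = RT ln(Q_c/K_c) = (8.314 J mol⁻¹ K⁻¹)(650 K) × ln(0.00754/0.0019)
   = (5.404 kJ/mol)(1.378) = 7.45 kJ/mol
ΔG > 0, so the forward reaction is non-spontaneous (proceeds in reverse).

ΔG = 7.45 kJ/mol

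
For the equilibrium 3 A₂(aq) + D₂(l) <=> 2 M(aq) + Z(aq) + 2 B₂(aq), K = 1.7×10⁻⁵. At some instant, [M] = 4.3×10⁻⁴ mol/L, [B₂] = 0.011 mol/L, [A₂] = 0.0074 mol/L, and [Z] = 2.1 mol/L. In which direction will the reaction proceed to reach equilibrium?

(D₂ is a pure liquid — omitted from Q.)
Q = [M]²·[Z]·[B₂]² / [A₂]³ = (4.3×10⁻⁴)²·(2.1)·(0.011)² / (0.0074)³ = 1.2×10⁻⁴
Q = 1.2×10⁻⁴ > K = 1.7×10⁻⁵, so the reverse reaction proceeds.

to the left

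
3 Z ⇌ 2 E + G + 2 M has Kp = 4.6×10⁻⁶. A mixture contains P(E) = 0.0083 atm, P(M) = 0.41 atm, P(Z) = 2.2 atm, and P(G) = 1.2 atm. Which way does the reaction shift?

in the forward direction

Qp = P(E)²·P(G)·P(M)² / P(Z)³ = (0.0083)²·(1.2)·(0.41)² / (2.2)³ = 1.3×10⁻⁶
Qp = 1.3×10⁻⁶ < Kp = 4.6×10⁻⁶, so the forward reaction proceeds.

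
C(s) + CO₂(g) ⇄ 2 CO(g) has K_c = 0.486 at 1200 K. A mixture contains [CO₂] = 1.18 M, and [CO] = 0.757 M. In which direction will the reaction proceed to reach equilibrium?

no net change (already at equilibrium)

(C is a pure solid — omitted from Q_c.)
Q_c = [CO]² / [CO₂] = (0.757)² / (1.18) = 0.486
Q_c = 0.486 = K_c, so the system is already at equilibrium.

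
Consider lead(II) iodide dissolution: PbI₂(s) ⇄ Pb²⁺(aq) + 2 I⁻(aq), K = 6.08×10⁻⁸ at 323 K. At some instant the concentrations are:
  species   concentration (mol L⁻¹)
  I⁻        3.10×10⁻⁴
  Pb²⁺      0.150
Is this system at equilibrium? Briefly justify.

no; Q < K, reaction proceeds forward

(PbI₂ is a pure solid — omitted from Q.)
Q = [Pb²⁺]·[I⁻]² = (0.150)·(3.10×10⁻⁴)² = 1.44×10⁻⁸
Q = 1.44×10⁻⁸ < K = 6.08×10⁻⁸: net forward reaction.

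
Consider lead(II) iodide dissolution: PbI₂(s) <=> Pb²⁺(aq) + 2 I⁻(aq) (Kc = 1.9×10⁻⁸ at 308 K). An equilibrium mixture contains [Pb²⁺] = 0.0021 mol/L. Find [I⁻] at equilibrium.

[I⁻] = 0.0030 mol/L

(PbI₂ is a pure solid — omitted from Kc.)
At equilibrium, Kc = [Pb²⁺]·[I⁻]² = 1.9×10⁻⁸.
(0.0021)·([I⁻])² = 1.9×10⁻⁸
[I⁻]² = 9.05×10⁻⁶ ⇒ [I⁻] = 0.0030 mol/L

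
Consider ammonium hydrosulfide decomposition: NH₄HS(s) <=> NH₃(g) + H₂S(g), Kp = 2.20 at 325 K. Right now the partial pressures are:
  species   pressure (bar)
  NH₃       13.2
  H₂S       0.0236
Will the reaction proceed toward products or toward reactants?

(NH₄HS is a pure solid — omitted from Qp.)
Qp = P(NH₃)·P(H₂S) = (13.2)·(0.0236) = 0.312
Qp = 0.312 < Kp = 2.20, so the forward reaction proceeds.

toward products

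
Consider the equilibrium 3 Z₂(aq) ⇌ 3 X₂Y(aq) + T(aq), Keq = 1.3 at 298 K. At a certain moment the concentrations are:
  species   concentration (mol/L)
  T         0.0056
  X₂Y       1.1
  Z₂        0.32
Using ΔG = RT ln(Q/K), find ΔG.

ΔG = -4.32 kJ/mol

Q = [X₂Y]³·[T] / [Z₂]³ = (1.1)³·(0.0056) / (0.32)³ = 0.227
ΔG = RT ln(Q/Keq) = (8.314 J mol⁻¹ K⁻¹)(298 K) × ln(0.227/1.3)
   = (2.478 kJ/mol)(-1.745) = -4.32 kJ/mol
ΔG < 0, so the forward reaction is spontaneous (proceeds forward).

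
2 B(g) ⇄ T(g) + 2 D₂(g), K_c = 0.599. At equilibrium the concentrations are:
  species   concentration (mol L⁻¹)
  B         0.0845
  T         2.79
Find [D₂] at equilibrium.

At equilibrium, K_c = [T]·[D₂]² / [B]² = 0.599.
(2.79)·([D₂])² / (0.0845)² = 0.599
[D₂]² = 0.00153 ⇒ [D₂] = 0.0392 mol L⁻¹

[D₂] = 0.0392 mol L⁻¹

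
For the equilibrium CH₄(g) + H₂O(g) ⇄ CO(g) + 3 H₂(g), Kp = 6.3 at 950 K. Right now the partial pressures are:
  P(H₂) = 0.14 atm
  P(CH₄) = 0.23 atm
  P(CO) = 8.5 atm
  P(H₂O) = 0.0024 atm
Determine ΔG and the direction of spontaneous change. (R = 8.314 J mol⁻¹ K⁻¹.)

ΔG = 15.0 kJ/mol; the forward reaction is non-spontaneous

Qp = P(CO)·P(H₂)³ / (P(CH₄)·P(H₂O)) = (8.5)·(0.14)³ / ((0.23)·(0.0024)) = 42.3
ΔG = RT ln(Qp/Kp) = (8.314 J mol⁻¹ K⁻¹)(950 K) × ln(42.3/6.3)
   = (7.898 kJ/mol)(1.904) = 15.0 kJ/mol
ΔG > 0, so the forward reaction is non-spontaneous (proceeds in reverse).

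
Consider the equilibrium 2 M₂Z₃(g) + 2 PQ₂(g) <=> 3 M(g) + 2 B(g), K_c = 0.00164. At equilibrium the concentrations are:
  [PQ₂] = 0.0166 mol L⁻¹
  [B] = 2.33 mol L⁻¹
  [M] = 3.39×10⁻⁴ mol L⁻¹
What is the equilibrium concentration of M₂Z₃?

[M₂Z₃] = 0.0216 mol L⁻¹

At equilibrium, K_c = [M]³·[B]² / ([M₂Z₃]²·[PQ₂]²) = 0.00164.
(3.39×10⁻⁴)³·(2.33)² / (([M₂Z₃])²·(0.0166)²) = 0.00164
[M₂Z₃]² = 4.68×10⁻⁴ ⇒ [M₂Z₃] = 0.0216 mol L⁻¹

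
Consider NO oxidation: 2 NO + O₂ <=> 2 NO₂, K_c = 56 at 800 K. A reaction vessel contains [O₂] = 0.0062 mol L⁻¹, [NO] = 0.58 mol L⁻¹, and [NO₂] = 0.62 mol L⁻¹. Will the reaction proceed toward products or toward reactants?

toward reactants

Q_c = [NO₂]² / ([NO]²·[O₂]) = (0.62)² / ((0.58)²·(0.0062)) = 180
Q_c = 180 > K_c = 56, so the reverse reaction proceeds.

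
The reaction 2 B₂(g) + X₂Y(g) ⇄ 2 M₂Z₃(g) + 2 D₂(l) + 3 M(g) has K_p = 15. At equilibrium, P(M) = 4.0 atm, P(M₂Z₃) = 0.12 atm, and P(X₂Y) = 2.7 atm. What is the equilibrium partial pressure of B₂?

P(B₂) = 0.15 atm

(D₂ is a pure liquid — omitted from K_p.)
At equilibrium, K_p = P(M₂Z₃)²·P(M)³ / (P(B₂)²·P(X₂Y)) = 15.
(0.12)²·(4.0)³ / ((P(B₂))²·(2.7)) = 15
P(B₂)² = 0.0228 ⇒ P(B₂) = 0.15 atm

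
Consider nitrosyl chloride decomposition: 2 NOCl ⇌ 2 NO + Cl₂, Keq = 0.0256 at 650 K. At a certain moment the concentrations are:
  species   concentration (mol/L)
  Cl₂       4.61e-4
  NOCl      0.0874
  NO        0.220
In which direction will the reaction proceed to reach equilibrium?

Q = [NO]²·[Cl₂] / [NOCl]² = (0.220)²·(4.61e-4) / (0.0874)² = 0.00292
Q = 0.00292 < Keq = 0.0256, so the forward reaction proceeds.

forward (toward products)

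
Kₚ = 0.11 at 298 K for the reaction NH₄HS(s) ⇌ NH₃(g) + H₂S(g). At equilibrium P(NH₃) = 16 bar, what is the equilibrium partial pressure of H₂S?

P(H₂S) = 0.0069 bar

(NH₄HS is a pure solid — omitted from Kₚ.)
At equilibrium, Kₚ = P(NH₃)·P(H₂S) = 0.11.
(16)·(P(H₂S)) = 0.11
P(H₂S) = 0.00688 = 0.0069 bar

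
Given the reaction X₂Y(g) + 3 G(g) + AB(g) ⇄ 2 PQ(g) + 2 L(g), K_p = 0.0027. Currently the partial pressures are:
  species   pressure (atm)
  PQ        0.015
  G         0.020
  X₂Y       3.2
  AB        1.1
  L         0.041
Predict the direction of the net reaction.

to the left

Q_p = P(PQ)²·P(L)² / (P(X₂Y)·P(G)³·P(AB)) = (0.015)²·(0.041)² / ((3.2)·(0.020)³·(1.1)) = 0.013
Q_p = 0.013 > K_p = 0.0027, so the reverse reaction proceeds.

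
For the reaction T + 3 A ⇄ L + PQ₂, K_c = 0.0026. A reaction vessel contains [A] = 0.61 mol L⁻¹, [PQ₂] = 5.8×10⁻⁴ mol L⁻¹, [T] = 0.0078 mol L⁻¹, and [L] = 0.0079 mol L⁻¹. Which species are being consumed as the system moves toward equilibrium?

Q_c = [L]·[PQ₂] / ([T]·[A]³) = (0.0079)·(5.8×10⁻⁴) / ((0.0078)·(0.61)³) = 0.0026
Q_c = 0.0026 = K_c; the system is at equilibrium.

none (at equilibrium)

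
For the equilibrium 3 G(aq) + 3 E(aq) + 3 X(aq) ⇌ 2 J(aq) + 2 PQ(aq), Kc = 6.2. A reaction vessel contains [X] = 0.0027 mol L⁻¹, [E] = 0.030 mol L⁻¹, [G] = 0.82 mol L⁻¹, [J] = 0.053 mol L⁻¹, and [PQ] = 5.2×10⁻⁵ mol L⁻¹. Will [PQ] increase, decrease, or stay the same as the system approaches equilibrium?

Qc = [J]²·[PQ]² / ([G]³·[E]³·[X]³) = (0.053)²·(5.2×10⁻⁵)² / ((0.82)³·(0.030)³·(0.0027)³) = 26
Qc = 26 > Kc = 6.2: net reverse reaction.
PQ is a product, so it decreases.

decrease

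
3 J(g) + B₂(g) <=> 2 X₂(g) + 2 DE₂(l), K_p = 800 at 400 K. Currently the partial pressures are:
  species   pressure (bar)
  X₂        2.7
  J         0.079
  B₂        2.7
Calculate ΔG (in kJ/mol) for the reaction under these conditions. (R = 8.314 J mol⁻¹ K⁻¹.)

(DE₂ is a pure liquid — omitted from Q_p.)
Q_p = P(X₂)² / (P(J)³·P(B₂)) = (2.7)² / ((0.079)³·(2.7)) = 5480
ΔG = RT ln(Q_p/K_p) = (8.314 J mol⁻¹ K⁻¹)(400 K) × ln(5480/800)
   = (3.326 kJ/mol)(1.924) = 6.40 kJ/mol
ΔG > 0, so the forward reaction is non-spontaneous (proceeds in reverse).

ΔG = 6.40 kJ/mol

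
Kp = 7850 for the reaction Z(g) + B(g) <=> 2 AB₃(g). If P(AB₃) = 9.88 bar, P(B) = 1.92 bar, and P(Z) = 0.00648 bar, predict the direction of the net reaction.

Qp = P(AB₃)² / (P(Z)·P(B)) = (9.88)² / ((0.00648)·(1.92)) = 7850
Qp = 7850 = Kp, so the system is already at equilibrium.

neither direction; the system is at equilibrium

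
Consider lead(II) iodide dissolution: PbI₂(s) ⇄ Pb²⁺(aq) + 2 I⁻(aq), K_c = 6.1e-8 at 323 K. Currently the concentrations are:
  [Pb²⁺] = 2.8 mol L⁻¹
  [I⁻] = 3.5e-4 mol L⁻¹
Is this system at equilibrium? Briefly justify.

no; Q > K, reaction proceeds in reverse

(PbI₂ is a pure solid — omitted from Q_c.)
Q_c = [Pb²⁺]·[I⁻]² = (2.8)·(3.5e-4)² = 3.4e-7
Q_c = 3.4e-7 > K_c = 6.1e-8: net reverse reaction.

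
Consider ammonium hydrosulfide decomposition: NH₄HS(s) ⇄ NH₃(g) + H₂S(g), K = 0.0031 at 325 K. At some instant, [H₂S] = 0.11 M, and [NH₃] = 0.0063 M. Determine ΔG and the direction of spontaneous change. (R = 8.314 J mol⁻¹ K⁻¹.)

ΔG = -4.05 kJ/mol; the forward reaction is spontaneous

(NH₄HS is a pure solid — omitted from Q.)
Q = [NH₃]·[H₂S] = (0.0063)·(0.11) = 6.93e-4
ΔG = RT ln(Q/K) = (8.314 J mol⁻¹ K⁻¹)(325 K) × ln(6.93e-4/0.0031)
   = (2.702 kJ/mol)(-1.498) = -4.05 kJ/mol
ΔG < 0, so the forward reaction is spontaneous (proceeds forward).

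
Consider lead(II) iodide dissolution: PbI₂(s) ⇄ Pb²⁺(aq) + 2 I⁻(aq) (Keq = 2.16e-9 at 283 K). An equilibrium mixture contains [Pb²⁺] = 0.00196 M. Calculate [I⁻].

[I⁻] = 0.00105 M

(PbI₂ is a pure solid — omitted from Keq.)
At equilibrium, Keq = [Pb²⁺]·[I⁻]² = 2.16e-9.
(0.00196)·([I⁻])² = 2.16e-9
[I⁻]² = 1.10e-6 ⇒ [I⁻] = 0.00105 M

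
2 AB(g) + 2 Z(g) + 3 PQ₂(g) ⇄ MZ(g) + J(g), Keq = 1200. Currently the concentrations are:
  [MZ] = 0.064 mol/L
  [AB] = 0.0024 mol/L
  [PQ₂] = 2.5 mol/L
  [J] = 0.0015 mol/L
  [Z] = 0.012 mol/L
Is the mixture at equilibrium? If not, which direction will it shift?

no; Q > K, reaction proceeds in reverse

Q = [MZ]·[J] / ([AB]²·[Z]²·[PQ₂]³) = (0.064)·(0.0015) / ((0.0024)²·(0.012)²·(2.5)³) = 7400
Q = 7400 > Keq = 1200: net reverse reaction.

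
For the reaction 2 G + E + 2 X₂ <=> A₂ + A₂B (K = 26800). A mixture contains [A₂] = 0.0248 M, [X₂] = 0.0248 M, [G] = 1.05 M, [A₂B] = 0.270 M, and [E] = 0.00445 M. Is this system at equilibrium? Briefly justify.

Q = [A₂]·[A₂B] / ([G]²·[E]·[X₂]²) = (0.0248)·(0.270) / ((1.05)²·(0.00445)·(0.0248)²) = 2220
Q = 2220 < K = 26800: net forward reaction.

no; Q < K, reaction proceeds forward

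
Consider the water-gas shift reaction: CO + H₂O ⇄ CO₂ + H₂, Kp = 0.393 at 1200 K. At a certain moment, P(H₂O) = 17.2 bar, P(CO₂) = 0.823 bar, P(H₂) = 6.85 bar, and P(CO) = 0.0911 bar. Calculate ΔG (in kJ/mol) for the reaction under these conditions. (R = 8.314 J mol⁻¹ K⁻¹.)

ΔG = 22.1 kJ/mol

Qp = P(CO₂)·P(H₂) / (P(CO)·P(H₂O)) = (0.823)·(6.85) / ((0.0911)·(17.2)) = 3.60
ΔG = RT ln(Qp/Kp) = (8.314 J mol⁻¹ K⁻¹)(1200 K) × ln(3.60/0.393)
   = (9.977 kJ/mol)(2.215) = 22.1 kJ/mol
ΔG > 0, so the forward reaction is non-spontaneous (proceeds in reverse).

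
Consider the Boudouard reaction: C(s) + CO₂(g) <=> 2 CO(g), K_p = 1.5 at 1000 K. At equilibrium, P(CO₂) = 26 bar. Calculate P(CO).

(C is a pure solid — omitted from K_p.)
At equilibrium, K_p = P(CO)² / P(CO₂) = 1.5.
(P(CO))² / (26) = 1.5
P(CO)² = 39.0 ⇒ P(CO) = 6.2 bar

P(CO) = 6.2 bar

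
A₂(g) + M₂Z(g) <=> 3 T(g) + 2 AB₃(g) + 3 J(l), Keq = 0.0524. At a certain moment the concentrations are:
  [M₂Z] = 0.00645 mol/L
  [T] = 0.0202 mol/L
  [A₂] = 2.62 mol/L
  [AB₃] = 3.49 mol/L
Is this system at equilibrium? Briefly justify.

(J is a pure liquid — omitted from Q.)
Q = [T]³·[AB₃]² / ([A₂]·[M₂Z]) = (0.0202)³·(3.49)² / ((2.62)·(0.00645)) = 0.00594
Q = 0.00594 < Keq = 0.0524: net forward reaction.

no; Q < K, reaction proceeds forward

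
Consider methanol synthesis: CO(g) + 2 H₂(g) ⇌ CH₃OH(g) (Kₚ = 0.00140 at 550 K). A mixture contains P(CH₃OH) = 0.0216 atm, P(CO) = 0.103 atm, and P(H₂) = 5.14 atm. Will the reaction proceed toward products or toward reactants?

reverse (toward reactants)

Qₚ = P(CH₃OH) / (P(CO)·P(H₂)²) = (0.0216) / ((0.103)·(5.14)²) = 0.00794
Qₚ = 0.00794 > Kₚ = 0.00140, so the reverse reaction proceeds.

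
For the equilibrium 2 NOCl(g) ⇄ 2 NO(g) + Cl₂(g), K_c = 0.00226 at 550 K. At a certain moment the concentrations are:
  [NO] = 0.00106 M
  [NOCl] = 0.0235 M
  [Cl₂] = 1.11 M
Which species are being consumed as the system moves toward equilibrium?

none (at equilibrium)

Q_c = [NO]²·[Cl₂] / [NOCl]² = (0.00106)²·(1.11) / (0.0235)² = 0.00226
Q_c = 0.00226 = K_c; the system is at equilibrium.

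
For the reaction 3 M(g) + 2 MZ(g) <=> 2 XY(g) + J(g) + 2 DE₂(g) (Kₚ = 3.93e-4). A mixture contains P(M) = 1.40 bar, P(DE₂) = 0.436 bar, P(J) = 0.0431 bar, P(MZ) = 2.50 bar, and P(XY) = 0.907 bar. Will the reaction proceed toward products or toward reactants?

neither direction; the system is at equilibrium

Qₚ = P(XY)²·P(J)·P(DE₂)² / (P(M)³·P(MZ)²) = (0.907)²·(0.0431)·(0.436)² / ((1.40)³·(2.50)²) = 3.93e-4
Qₚ = 3.93e-4 = Kₚ, so the system is already at equilibrium.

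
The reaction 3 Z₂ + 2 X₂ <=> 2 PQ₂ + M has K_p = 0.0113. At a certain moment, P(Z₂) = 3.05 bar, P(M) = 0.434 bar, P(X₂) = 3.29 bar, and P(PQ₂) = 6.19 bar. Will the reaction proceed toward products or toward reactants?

reverse (toward reactants)

Q_p = P(PQ₂)²·P(M) / (P(Z₂)³·P(X₂)²) = (6.19)²·(0.434) / ((3.05)³·(3.29)²) = 0.0541
Q_p = 0.0541 > K_p = 0.0113, so the reverse reaction proceeds.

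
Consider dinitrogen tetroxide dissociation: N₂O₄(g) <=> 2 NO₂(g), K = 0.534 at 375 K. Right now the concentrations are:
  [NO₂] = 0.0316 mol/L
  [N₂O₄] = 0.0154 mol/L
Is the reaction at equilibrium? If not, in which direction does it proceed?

toward products

Q = [NO₂]² / [N₂O₄] = (0.0316)² / (0.0154) = 0.0648
Q = 0.0648 < K = 0.534, so the forward reaction proceeds.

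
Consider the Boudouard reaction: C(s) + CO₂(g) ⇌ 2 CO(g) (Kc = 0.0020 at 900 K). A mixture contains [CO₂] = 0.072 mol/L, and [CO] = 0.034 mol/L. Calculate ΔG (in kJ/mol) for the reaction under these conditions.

ΔG = 15.6 kJ/mol

(C is a pure solid — omitted from Qc.)
Qc = [CO]² / [CO₂] = (0.034)² / (0.072) = 0.0161
ΔG = RT ln(Qc/Kc) = (8.314 J mol⁻¹ K⁻¹)(900 K) × ln(0.0161/0.0020)
   = (7.483 kJ/mol)(2.086) = 15.6 kJ/mol
ΔG > 0, so the forward reaction is non-spontaneous (proceeds in reverse).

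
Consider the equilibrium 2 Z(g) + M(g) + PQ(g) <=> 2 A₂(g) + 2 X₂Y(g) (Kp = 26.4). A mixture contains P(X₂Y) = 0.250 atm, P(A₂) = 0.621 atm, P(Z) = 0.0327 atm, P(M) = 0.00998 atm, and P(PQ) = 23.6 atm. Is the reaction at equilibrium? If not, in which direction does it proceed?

Qp = P(A₂)²·P(X₂Y)² / (P(Z)²·P(M)·P(PQ)) = (0.621)²·(0.250)² / ((0.0327)²·(0.00998)·(23.6)) = 95.7
Qp = 95.7 > Kp = 26.4, so the reverse reaction proceeds.

in the reverse direction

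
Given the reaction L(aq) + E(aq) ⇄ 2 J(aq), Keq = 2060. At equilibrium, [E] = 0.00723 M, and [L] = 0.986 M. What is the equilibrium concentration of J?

[J] = 3.83 M

At equilibrium, Keq = [J]² / ([L]·[E]) = 2060.
([J])² / ((0.986)·(0.00723)) = 2060
[J]² = 14.7 ⇒ [J] = 3.83 M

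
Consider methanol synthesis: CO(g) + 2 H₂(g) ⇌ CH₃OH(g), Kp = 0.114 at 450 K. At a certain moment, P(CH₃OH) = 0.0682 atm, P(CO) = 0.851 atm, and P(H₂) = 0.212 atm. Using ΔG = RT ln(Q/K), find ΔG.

ΔG = 10.3 kJ/mol

Qp = P(CH₃OH) / (P(CO)·P(H₂)²) = (0.0682) / ((0.851)·(0.212)²) = 1.78
ΔG = RT ln(Qp/Kp) = (8.314 J mol⁻¹ K⁻¹)(450 K) × ln(1.78/0.114)
   = (3.741 kJ/mol)(2.748) = 10.3 kJ/mol
ΔG > 0, so the forward reaction is non-spontaneous (proceeds in reverse).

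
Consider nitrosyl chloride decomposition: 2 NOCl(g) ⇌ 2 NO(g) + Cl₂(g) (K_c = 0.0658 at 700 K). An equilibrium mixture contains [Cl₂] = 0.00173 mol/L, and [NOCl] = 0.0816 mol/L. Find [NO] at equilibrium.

[NO] = 0.503 mol/L

At equilibrium, K_c = [NO]²·[Cl₂] / [NOCl]² = 0.0658.
([NO])²·(0.00173) / (0.0816)² = 0.0658
[NO]² = 0.253 ⇒ [NO] = 0.503 mol/L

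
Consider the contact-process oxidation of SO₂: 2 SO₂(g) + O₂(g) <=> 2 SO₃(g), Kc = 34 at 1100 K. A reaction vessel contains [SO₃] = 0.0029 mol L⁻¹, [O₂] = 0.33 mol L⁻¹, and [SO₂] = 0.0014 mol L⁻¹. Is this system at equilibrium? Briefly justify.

Qc = [SO₃]² / ([SO₂]²·[O₂]) = (0.0029)² / ((0.0014)²·(0.33)) = 13
Qc = 13 < Kc = 34: net forward reaction.

no; Q < K, reaction proceeds forward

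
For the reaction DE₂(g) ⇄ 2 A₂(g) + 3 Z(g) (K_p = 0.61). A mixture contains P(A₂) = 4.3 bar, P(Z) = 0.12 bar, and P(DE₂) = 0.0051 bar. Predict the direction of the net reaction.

in the reverse direction

Q_p = P(A₂)²·P(Z)³ / P(DE₂) = (4.3)²·(0.12)³ / (0.0051) = 6.3
Q_p = 6.3 > K_p = 0.61, so the reverse reaction proceeds.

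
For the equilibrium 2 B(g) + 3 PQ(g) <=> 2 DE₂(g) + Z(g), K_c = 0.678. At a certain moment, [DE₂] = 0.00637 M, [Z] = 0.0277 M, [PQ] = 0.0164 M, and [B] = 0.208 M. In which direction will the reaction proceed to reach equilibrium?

Q_c = [DE₂]²·[Z] / ([B]²·[PQ]³) = (0.00637)²·(0.0277) / ((0.208)²·(0.0164)³) = 5.89
Q_c = 5.89 > K_c = 0.678, so the reverse reaction proceeds.

reverse (toward reactants)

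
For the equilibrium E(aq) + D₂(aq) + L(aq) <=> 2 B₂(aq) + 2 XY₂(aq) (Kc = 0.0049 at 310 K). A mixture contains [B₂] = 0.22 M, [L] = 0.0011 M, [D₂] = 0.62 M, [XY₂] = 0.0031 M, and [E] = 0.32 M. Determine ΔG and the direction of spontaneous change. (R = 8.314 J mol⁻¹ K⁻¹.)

Qc = [B₂]²·[XY₂]² / ([E]·[D₂]·[L]) = (0.22)²·(0.0031)² / ((0.32)·(0.62)·(0.0011)) = 0.00213
ΔG = RT ln(Qc/Kc) = (8.314 J mol⁻¹ K⁻¹)(310 K) × ln(0.00213/0.0049)
   = (2.577 kJ/mol)(-0.8331) = -2.15 kJ/mol
ΔG < 0, so the forward reaction is spontaneous (proceeds forward).

ΔG = -2.15 kJ/mol; the forward reaction is spontaneous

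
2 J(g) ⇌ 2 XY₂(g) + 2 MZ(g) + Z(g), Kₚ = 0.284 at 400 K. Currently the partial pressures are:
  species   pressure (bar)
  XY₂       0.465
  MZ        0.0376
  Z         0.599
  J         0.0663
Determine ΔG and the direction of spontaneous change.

Qₚ = P(XY₂)²·P(MZ)²·P(Z) / P(J)² = (0.465)²·(0.0376)²·(0.599) / (0.0663)² = 0.0417
ΔG = RT ln(Qₚ/Kₚ) = (8.314 J mol⁻¹ K⁻¹)(400 K) × ln(0.0417/0.284)
   = (3.326 kJ/mol)(-1.918) = -6.38 kJ/mol
ΔG < 0, so the forward reaction is spontaneous (proceeds forward).

ΔG = -6.38 kJ/mol; the forward reaction is spontaneous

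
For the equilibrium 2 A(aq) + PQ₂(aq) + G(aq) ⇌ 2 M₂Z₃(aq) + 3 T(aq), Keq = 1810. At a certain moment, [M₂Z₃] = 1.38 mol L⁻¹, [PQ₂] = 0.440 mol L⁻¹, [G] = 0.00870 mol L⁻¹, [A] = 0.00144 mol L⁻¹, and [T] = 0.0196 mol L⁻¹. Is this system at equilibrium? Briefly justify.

yes, at equilibrium

Q = [M₂Z₃]²·[T]³ / ([A]²·[PQ₂]·[G]) = (1.38)²·(0.0196)³ / ((0.00144)²·(0.440)·(0.00870)) = 1810
Q = 1810 = Keq; the system is at equilibrium.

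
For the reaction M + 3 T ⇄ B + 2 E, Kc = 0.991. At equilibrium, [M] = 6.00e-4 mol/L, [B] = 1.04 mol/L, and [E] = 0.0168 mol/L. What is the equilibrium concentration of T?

At equilibrium, Kc = [B]·[E]² / ([M]·[T]³) = 0.991.
(1.04)·(0.0168)² / ((6.00e-4)·([T])³) = 0.991
[T]³ = 0.494 ⇒ [T] = 0.790 mol/L

[T] = 0.790 mol/L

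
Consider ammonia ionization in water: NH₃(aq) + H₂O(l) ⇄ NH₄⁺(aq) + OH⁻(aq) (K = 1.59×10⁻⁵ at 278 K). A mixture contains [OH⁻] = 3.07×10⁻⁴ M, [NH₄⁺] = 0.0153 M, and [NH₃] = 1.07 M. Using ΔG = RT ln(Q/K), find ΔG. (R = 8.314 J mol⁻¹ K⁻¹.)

(H₂O is a pure liquid — omitted from Q.)
Q = [NH₄⁺]·[OH⁻] / [NH₃] = (0.0153)·(3.07×10⁻⁴) / (1.07) = 4.39×10⁻⁶
ΔG = RT ln(Q/K) = (8.314 J mol⁻¹ K⁻¹)(278 K) × ln(4.39×10⁻⁶/1.59×10⁻⁵)
   = (2.311 kJ/mol)(-1.287) = -2.97 kJ/mol
ΔG < 0, so the forward reaction is spontaneous (proceeds forward).

ΔG = -2.97 kJ/mol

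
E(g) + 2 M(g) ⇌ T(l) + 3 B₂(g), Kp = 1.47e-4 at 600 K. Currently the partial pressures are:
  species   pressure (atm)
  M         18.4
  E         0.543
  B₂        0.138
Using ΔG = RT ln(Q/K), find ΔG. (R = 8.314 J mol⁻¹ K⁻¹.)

ΔG = -11.6 kJ/mol

(T is a pure liquid — omitted from Qp.)
Qp = P(B₂)³ / (P(E)·P(M)²) = (0.138)³ / ((0.543)·(18.4)²) = 1.43e-5
ΔG = RT ln(Qp/Kp) = (8.314 J mol⁻¹ K⁻¹)(600 K) × ln(1.43e-5/1.47e-4)
   = (4.988 kJ/mol)(-2.330) = -11.6 kJ/mol
ΔG < 0, so the forward reaction is spontaneous (proceeds forward).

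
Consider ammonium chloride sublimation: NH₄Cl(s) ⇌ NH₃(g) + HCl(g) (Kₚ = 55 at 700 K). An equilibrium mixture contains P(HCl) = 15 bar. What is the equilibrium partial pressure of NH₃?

(NH₄Cl is a pure solid — omitted from Kₚ.)
At equilibrium, Kₚ = P(NH₃)·P(HCl) = 55.
(P(NH₃))·(15) = 55
P(NH₃) = 3.67 = 3.7 bar

P(NH₃) = 3.7 bar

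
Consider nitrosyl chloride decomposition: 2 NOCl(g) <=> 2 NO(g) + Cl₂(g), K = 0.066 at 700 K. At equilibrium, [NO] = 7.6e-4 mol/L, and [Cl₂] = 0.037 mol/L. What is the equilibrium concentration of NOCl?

At equilibrium, K = [NO]²·[Cl₂] / [NOCl]² = 0.066.
(7.6e-4)²·(0.037) / ([NOCl])² = 0.066
[NOCl]² = 3.24e-7 ⇒ [NOCl] = 5.7e-4 mol/L

[NOCl] = 5.7e-4 mol/L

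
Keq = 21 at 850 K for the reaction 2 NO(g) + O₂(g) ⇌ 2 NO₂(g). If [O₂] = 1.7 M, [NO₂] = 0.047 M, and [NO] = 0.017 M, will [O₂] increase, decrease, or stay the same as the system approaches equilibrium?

decrease

Q = [NO₂]² / ([NO]²·[O₂]) = (0.047)² / ((0.017)²·(1.7)) = 4.5
Q = 4.5 < Keq = 21: net forward reaction.
O₂ is a reactant, so it decreases.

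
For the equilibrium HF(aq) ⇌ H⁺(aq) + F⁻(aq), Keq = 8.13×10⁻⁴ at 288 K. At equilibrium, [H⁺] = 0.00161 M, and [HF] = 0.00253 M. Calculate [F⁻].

At equilibrium, Keq = [H⁺]·[F⁻] / [HF] = 8.13×10⁻⁴.
(0.00161)·([F⁻]) / (0.00253) = 8.13×10⁻⁴
[F⁻] = 0.00128 M

[F⁻] = 0.00128 M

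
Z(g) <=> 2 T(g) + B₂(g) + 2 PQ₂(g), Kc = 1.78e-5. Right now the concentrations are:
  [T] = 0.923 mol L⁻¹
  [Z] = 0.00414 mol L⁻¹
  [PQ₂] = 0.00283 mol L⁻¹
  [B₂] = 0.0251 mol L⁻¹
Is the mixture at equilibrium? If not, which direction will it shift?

no; Q > K, reaction proceeds in reverse

Qc = [T]²·[B₂]·[PQ₂]² / [Z] = (0.923)²·(0.0251)·(0.00283)² / (0.00414) = 4.14e-5
Qc = 4.14e-5 > Kc = 1.78e-5: net reverse reaction.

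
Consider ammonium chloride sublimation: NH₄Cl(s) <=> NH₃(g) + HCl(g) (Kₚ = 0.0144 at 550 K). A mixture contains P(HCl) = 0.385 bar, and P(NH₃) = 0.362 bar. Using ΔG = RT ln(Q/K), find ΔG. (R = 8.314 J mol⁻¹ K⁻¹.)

ΔG = 10.4 kJ/mol

(NH₄Cl is a pure solid — omitted from Qₚ.)
Qₚ = P(NH₃)·P(HCl) = (0.362)·(0.385) = 0.139
ΔG = RT ln(Qₚ/Kₚ) = (8.314 J mol⁻¹ K⁻¹)(550 K) × ln(0.139/0.0144)
   = (4.573 kJ/mol)(2.267) = 10.4 kJ/mol
ΔG > 0, so the forward reaction is non-spontaneous (proceeds in reverse).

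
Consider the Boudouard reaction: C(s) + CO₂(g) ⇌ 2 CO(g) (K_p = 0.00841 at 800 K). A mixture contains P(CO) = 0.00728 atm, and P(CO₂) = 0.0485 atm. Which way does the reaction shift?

in the forward direction

(C is a pure solid — omitted from Q_p.)
Q_p = P(CO)² / P(CO₂) = (0.00728)² / (0.0485) = 0.00109
Q_p = 0.00109 < K_p = 0.00841, so the forward reaction proceeds.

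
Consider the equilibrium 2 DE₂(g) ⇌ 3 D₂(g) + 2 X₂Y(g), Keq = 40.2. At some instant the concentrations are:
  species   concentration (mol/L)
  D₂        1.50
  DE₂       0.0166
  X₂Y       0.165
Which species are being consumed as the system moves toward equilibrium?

Q = [D₂]³·[X₂Y]² / [DE₂]² = (1.50)³·(0.165)² / (0.0166)² = 333
Q = 333 > Keq = 40.2: net reverse reaction.

D₂, X₂Y (products)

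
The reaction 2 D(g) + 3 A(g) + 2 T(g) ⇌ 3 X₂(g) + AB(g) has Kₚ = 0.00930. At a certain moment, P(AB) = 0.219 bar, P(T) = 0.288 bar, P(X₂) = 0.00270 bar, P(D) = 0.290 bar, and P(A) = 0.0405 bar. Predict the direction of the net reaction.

neither direction; the system is at equilibrium

Qₚ = P(X₂)³·P(AB) / (P(D)²·P(A)³·P(T)²) = (0.00270)³·(0.219) / ((0.290)²·(0.0405)³·(0.288)²) = 0.00930
Qₚ = 0.00930 = Kₚ, so the system is already at equilibrium.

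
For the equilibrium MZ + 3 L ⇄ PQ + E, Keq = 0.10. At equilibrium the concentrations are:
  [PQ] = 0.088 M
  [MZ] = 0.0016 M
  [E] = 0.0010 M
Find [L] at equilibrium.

[L] = 0.82 M

At equilibrium, Keq = [PQ]·[E] / ([MZ]·[L]³) = 0.10.
(0.088)·(0.0010) / ((0.0016)·([L])³) = 0.10
[L]³ = 0.550 ⇒ [L] = 0.82 M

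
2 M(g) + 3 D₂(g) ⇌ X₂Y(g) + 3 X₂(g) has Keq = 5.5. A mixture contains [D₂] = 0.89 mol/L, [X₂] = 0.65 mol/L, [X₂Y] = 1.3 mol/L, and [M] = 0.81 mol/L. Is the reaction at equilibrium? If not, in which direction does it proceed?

Q = [X₂Y]·[X₂]³ / ([M]²·[D₂]³) = (1.3)·(0.65)³ / ((0.81)²·(0.89)³) = 0.77
Q = 0.77 < Keq = 5.5, so the forward reaction proceeds.

in the forward direction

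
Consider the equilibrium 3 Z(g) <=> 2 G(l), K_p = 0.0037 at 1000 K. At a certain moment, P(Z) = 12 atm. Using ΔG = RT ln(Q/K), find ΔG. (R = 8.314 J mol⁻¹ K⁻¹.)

ΔG = -15.4 kJ/mol

(G is a pure liquid — omitted from Q_p.)
Q_p = 1 / P(Z)³ = 1 / (12)³ = 5.79×10⁻⁴
ΔG = RT ln(Q_p/K_p) = (8.314 J mol⁻¹ K⁻¹)(1000 K) × ln(5.79×10⁻⁴/0.0037)
   = (8.314 kJ/mol)(-1.855) = -15.4 kJ/mol
ΔG < 0, so the forward reaction is spontaneous (proceeds forward).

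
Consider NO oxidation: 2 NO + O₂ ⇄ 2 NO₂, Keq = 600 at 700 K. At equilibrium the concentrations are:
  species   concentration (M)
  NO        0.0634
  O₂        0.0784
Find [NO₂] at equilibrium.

At equilibrium, Keq = [NO₂]² / ([NO]²·[O₂]) = 600.
([NO₂])² / ((0.0634)²·(0.0784)) = 600
[NO₂]² = 0.189 ⇒ [NO₂] = 0.435 M

[NO₂] = 0.435 M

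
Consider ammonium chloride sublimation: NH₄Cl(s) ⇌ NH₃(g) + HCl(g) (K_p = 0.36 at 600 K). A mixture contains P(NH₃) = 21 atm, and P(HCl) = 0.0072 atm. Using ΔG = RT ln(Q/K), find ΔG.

ΔG = -4.33 kJ/mol

(NH₄Cl is a pure solid — omitted from Q_p.)
Q_p = P(NH₃)·P(HCl) = (21)·(0.0072) = 0.151
ΔG = RT ln(Q_p/K_p) = (8.314 J mol⁻¹ K⁻¹)(600 K) × ln(0.151/0.36)
   = (4.988 kJ/mol)(-0.8688) = -4.33 kJ/mol
ΔG < 0, so the forward reaction is spontaneous (proceeds forward).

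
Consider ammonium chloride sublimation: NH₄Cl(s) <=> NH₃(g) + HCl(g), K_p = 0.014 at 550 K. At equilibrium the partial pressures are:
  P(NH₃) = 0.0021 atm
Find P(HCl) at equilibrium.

(NH₄Cl is a pure solid — omitted from K_p.)
At equilibrium, K_p = P(NH₃)·P(HCl) = 0.014.
(0.0021)·(P(HCl)) = 0.014
P(HCl) = 6.67 = 6.7 atm

P(HCl) = 6.7 atm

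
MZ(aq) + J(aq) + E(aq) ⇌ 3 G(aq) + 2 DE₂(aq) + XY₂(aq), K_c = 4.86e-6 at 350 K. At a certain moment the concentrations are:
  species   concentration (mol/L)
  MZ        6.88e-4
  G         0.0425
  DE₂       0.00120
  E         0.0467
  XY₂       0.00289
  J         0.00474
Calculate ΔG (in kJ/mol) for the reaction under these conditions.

Q_c = [G]³·[DE₂]²·[XY₂] / ([MZ]·[J]·[E]) = (0.0425)³·(0.00120)²·(0.00289) / ((6.88e-4)·(0.00474)·(0.0467)) = 2.10e-6
ΔG = RT ln(Q_c/K_c) = (8.314 J mol⁻¹ K⁻¹)(350 K) × ln(2.10e-6/4.86e-6)
   = (2.910 kJ/mol)(-0.8391) = -2.44 kJ/mol
ΔG < 0, so the forward reaction is spontaneous (proceeds forward).

ΔG = -2.44 kJ/mol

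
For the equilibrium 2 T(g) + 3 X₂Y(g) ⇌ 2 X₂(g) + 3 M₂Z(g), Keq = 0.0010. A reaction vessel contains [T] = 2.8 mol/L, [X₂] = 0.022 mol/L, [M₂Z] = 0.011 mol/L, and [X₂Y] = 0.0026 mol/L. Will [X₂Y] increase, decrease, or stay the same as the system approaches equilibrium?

Q = [X₂]²·[M₂Z]³ / ([T]²·[X₂Y]³) = (0.022)²·(0.011)³ / ((2.8)²·(0.0026)³) = 0.0047
Q = 0.0047 > Keq = 0.0010: net reverse reaction.
X₂Y is a reactant, so it increases.

increase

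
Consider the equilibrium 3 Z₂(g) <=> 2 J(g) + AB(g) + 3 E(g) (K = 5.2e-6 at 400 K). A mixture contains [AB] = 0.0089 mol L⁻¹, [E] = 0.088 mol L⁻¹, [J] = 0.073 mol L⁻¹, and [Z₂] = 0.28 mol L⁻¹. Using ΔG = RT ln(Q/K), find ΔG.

Q = [J]²·[AB]·[E]³ / [Z₂]³ = (0.073)²·(0.0089)·(0.088)³ / (0.28)³ = 1.47e-6
ΔG = RT ln(Q/K) = (8.314 J mol⁻¹ K⁻¹)(400 K) × ln(1.47e-6/5.2e-6)
   = (3.326 kJ/mol)(-1.263) = -4.20 kJ/mol
ΔG < 0, so the forward reaction is spontaneous (proceeds forward).

ΔG = -4.20 kJ/mol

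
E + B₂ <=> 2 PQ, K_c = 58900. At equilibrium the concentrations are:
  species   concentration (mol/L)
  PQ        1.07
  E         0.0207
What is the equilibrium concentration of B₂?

[B₂] = 9.39e-4 mol/L

At equilibrium, K_c = [PQ]² / ([E]·[B₂]) = 58900.
(1.07)² / ((0.0207)·([B₂])) = 58900
[B₂] = 9.39e-4 mol/L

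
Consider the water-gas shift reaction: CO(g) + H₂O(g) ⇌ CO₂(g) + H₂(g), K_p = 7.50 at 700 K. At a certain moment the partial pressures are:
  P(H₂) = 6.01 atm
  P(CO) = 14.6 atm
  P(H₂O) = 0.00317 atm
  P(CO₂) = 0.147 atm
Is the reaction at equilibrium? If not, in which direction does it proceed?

Q_p = P(CO₂)·P(H₂) / (P(CO)·P(H₂O)) = (0.147)·(6.01) / ((14.6)·(0.00317)) = 19.1
Q_p = 19.1 > K_p = 7.50, so the reverse reaction proceeds.

reverse (toward reactants)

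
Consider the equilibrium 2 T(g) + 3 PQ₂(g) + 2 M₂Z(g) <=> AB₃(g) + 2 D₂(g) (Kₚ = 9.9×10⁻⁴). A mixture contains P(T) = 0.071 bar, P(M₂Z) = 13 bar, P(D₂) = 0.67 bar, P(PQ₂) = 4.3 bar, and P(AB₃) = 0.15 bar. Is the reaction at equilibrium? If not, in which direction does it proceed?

neither direction; the system is at equilibrium

Qₚ = P(AB₃)·P(D₂)² / (P(T)²·P(PQ₂)³·P(M₂Z)²) = (0.15)·(0.67)² / ((0.071)²·(4.3)³·(13)²) = 9.9×10⁻⁴
Qₚ = 9.9×10⁻⁴ = Kₚ, so the system is already at equilibrium.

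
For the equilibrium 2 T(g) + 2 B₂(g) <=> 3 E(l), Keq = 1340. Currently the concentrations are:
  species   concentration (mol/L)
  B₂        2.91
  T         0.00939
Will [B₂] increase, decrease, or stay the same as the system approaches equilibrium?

stay the same

(E is a pure liquid — omitted from Q.)
Q = 1 / ([T]²·[B₂]²) = 1 / ((0.00939)²·(2.91)²) = 1340
Q = 1340 = Keq; the system is at equilibrium.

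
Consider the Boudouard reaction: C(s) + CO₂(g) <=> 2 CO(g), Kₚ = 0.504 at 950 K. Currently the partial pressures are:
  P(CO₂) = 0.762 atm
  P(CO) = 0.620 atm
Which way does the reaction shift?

neither direction; the system is at equilibrium

(C is a pure solid — omitted from Qₚ.)
Qₚ = P(CO)² / P(CO₂) = (0.620)² / (0.762) = 0.504
Qₚ = 0.504 = Kₚ, so the system is already at equilibrium.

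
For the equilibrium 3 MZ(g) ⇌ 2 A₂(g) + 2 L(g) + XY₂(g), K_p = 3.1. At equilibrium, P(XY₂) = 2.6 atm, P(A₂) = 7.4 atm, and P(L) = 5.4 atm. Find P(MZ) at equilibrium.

At equilibrium, K_p = P(A₂)²·P(L)²·P(XY₂) / P(MZ)³ = 3.1.
(7.4)²·(5.4)²·(2.6) / (P(MZ))³ = 3.1
P(MZ)³ = 1340 ⇒ P(MZ) = 11 atm

P(MZ) = 11 atm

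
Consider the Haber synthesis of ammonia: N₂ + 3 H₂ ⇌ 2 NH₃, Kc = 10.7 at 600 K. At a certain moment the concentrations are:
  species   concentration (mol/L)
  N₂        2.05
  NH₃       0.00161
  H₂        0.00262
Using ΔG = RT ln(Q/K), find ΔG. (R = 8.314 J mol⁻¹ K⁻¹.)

Qc = [NH₃]² / ([N₂]·[H₂]³) = (0.00161)² / ((2.05)·(0.00262)³) = 70.3
ΔG = RT ln(Qc/Kc) = (8.314 J mol⁻¹ K⁻¹)(600 K) × ln(70.3/10.7)
   = (4.988 kJ/mol)(1.883) = 9.39 kJ/mol
ΔG > 0, so the forward reaction is non-spontaneous (proceeds in reverse).

ΔG = 9.39 kJ/mol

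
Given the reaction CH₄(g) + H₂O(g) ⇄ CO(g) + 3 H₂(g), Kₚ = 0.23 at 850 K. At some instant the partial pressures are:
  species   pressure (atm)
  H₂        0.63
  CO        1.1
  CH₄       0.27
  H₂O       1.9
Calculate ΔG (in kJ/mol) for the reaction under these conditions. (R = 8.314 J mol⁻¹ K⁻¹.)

ΔG = 5.98 kJ/mol

Qₚ = P(CO)·P(H₂)³ / (P(CH₄)·P(H₂O)) = (1.1)·(0.63)³ / ((0.27)·(1.9)) = 0.536
ΔG = RT ln(Qₚ/Kₚ) = (8.314 J mol⁻¹ K⁻¹)(850 K) × ln(0.536/0.23)
   = (7.067 kJ/mol)(0.8461) = 5.98 kJ/mol
ΔG > 0, so the forward reaction is non-spontaneous (proceeds in reverse).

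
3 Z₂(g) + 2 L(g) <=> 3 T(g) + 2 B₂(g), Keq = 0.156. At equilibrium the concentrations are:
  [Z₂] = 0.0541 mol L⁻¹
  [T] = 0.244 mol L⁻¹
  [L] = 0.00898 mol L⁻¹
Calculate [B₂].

At equilibrium, Keq = [T]³·[B₂]² / ([Z₂]³·[L]²) = 0.156.
(0.244)³·([B₂])² / ((0.0541)³·(0.00898)²) = 0.156
[B₂]² = 1.37e-7 ⇒ [B₂] = 3.70e-4 mol L⁻¹

[B₂] = 3.70e-4 mol L⁻¹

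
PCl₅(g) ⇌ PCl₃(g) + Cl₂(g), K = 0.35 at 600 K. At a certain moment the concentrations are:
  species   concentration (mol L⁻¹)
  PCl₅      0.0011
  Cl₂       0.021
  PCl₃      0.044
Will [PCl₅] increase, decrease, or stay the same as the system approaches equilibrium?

increase

Q = [PCl₃]·[Cl₂] / [PCl₅] = (0.044)·(0.021) / (0.0011) = 0.84
Q = 0.84 > K = 0.35: net reverse reaction.
PCl₅ is a reactant, so it increases.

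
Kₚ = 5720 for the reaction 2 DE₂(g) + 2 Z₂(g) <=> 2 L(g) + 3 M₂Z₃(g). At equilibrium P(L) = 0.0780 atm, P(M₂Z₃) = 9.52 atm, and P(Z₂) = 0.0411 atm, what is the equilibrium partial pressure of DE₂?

P(DE₂) = 0.737 atm

At equilibrium, Kₚ = P(L)²·P(M₂Z₃)³ / (P(DE₂)²·P(Z₂)²) = 5720.
(0.0780)²·(9.52)³ / ((P(DE₂))²·(0.0411)²) = 5720
P(DE₂)² = 0.543 ⇒ P(DE₂) = 0.737 atm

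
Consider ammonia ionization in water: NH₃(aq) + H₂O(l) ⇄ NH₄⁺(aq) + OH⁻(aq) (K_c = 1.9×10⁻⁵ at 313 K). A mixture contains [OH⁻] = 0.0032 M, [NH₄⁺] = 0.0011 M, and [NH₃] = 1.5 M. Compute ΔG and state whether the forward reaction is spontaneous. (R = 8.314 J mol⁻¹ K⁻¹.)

(H₂O is a pure liquid — omitted from Q_c.)
Q_c = [NH₄⁺]·[OH⁻] / [NH₃] = (0.0011)·(0.0032) / (1.5) = 2.35×10⁻⁶
ΔG = RT ln(Q_c/K_c) = (8.314 J mol⁻¹ K⁻¹)(313 K) × ln(2.35×10⁻⁶/1.9×10⁻⁵)
   = (2.602 kJ/mol)(-2.090) = -5.44 kJ/mol
ΔG < 0, so the forward reaction is spontaneous (proceeds forward).

ΔG = -5.44 kJ/mol; the forward reaction is spontaneous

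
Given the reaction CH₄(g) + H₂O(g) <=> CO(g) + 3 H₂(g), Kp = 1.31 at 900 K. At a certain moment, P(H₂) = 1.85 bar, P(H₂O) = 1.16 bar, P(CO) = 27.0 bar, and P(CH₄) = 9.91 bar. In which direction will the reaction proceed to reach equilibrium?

Qp = P(CO)·P(H₂)³ / (P(CH₄)·P(H₂O)) = (27.0)·(1.85)³ / ((9.91)·(1.16)) = 14.9
Qp = 14.9 > Kp = 1.31, so the reverse reaction proceeds.

in the reverse direction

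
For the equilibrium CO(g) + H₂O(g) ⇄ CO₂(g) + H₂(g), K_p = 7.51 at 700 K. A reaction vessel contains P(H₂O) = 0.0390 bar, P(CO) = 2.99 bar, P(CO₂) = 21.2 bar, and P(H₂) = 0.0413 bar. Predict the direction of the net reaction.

neither direction; the system is at equilibrium

Q_p = P(CO₂)·P(H₂) / (P(CO)·P(H₂O)) = (21.2)·(0.0413) / ((2.99)·(0.0390)) = 7.51
Q_p = 7.51 = K_p, so the system is already at equilibrium.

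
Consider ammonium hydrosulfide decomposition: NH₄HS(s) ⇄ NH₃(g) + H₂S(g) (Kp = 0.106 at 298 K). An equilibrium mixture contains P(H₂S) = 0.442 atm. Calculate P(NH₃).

(NH₄HS is a pure solid — omitted from Kp.)
At equilibrium, Kp = P(NH₃)·P(H₂S) = 0.106.
(P(NH₃))·(0.442) = 0.106
P(NH₃) = 0.240 atm

P(NH₃) = 0.240 atm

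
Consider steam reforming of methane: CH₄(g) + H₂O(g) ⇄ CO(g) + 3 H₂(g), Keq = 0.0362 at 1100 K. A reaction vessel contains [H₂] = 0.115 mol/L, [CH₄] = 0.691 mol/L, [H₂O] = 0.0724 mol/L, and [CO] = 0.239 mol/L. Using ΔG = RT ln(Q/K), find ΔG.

Q = [CO]·[H₂]³ / ([CH₄]·[H₂O]) = (0.239)·(0.115)³ / ((0.691)·(0.0724)) = 0.00727
ΔG = RT ln(Q/Keq) = (8.314 J mol⁻¹ K⁻¹)(1100 K) × ln(0.00727/0.0362)
   = (9.145 kJ/mol)(-1.605) = -14.7 kJ/mol
ΔG < 0, so the forward reaction is spontaneous (proceeds forward).

ΔG = -14.7 kJ/mol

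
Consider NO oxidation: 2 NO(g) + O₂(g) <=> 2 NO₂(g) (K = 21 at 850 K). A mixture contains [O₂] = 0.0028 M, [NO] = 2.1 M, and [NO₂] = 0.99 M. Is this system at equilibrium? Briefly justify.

no; Q > K, reaction proceeds in reverse

Q = [NO₂]² / ([NO]²·[O₂]) = (0.99)² / ((2.1)²·(0.0028)) = 79
Q = 79 > K = 21: net reverse reaction.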